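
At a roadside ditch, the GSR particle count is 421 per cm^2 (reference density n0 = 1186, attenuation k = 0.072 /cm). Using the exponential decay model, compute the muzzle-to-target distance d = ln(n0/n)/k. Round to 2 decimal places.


GSR distance calculation:
n0/n = 1186 / 421 = 2.817102
ln(n0/n) = 1.035709
d = 1.035709 / 0.072 = 14.38 cm

14.38


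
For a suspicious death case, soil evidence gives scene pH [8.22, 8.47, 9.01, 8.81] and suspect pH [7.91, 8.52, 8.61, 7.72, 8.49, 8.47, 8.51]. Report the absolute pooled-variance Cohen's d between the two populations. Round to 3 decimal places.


Pooled-variance Cohen's d for soil pH comparison:
Scene mean = 34.51 / 4 = 8.6275
Suspect mean = 58.23 / 7 = 8.318571
Scene sample variance s_s^2 = 0.123492
Suspect sample variance s_c^2 = 0.123281
Pooled variance = ((n_s-1)*s_s^2 + (n_c-1)*s_c^2) / (n_s + n_c - 2) = 0.123351
Pooled SD = sqrt(0.123351) = 0.351214
Mean difference = 0.308929
|d| = |0.308929| / 0.351214 = 0.880

0.880


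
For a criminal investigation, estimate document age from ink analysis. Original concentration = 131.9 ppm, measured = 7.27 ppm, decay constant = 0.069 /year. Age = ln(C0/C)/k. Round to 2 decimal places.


Document age estimation:
C0/C = 131.9 / 7.27 = 18.143054
ln(C0/C) = 2.898288
t = 2.898288 / 0.069 = 42.00 years

42.00


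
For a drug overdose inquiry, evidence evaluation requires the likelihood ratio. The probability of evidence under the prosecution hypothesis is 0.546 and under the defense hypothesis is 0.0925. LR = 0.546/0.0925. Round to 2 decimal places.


Likelihood ratio calculation:
LR = P(E|Hp) / P(E|Hd)
LR = 0.546 / 0.0925
LR = 5.90

5.90


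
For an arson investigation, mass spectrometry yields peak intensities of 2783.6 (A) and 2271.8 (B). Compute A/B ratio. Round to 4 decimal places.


Spectral peak ratio:
Peak A = 2783.6 counts
Peak B = 2271.8 counts
Ratio = 2783.6 / 2271.8 = 1.2253

1.2253


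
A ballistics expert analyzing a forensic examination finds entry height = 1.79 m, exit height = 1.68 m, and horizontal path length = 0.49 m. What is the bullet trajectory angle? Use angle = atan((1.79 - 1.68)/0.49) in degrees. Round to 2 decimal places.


Bullet trajectory angle:
Height difference = 1.79 - 1.68 = 0.11 m
angle = atan(0.11 / 0.49)
angle = atan(0.22449)
angle = 12.65 degrees

12.65


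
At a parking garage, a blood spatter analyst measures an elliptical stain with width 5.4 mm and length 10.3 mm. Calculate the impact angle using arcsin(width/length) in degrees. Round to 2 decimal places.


Blood spatter impact angle calculation:
width / length = 5.4 / 10.3 = 0.524272
angle = arcsin(0.524272)
angle = 31.62 degrees

31.62


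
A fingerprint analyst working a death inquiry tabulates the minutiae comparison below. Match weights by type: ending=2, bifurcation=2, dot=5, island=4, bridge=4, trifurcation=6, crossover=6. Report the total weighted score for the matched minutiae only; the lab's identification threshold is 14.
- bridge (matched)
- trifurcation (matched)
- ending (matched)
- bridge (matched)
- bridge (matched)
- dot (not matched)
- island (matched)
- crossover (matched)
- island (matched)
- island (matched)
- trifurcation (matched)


Weighted minutiae match score:
  bridge: matched, +4 (running total 4)
  trifurcation: matched, +6 (running total 10)
  ending: matched, +2 (running total 12)
  bridge: matched, +4 (running total 16)
  bridge: matched, +4 (running total 20)
  dot: not matched, +0
  island: matched, +4 (running total 24)
  crossover: matched, +6 (running total 30)
  island: matched, +4 (running total 34)
  island: matched, +4 (running total 38)
  trifurcation: matched, +6 (running total 44)
Total score = 44
Threshold = 14; verdict = identification

44


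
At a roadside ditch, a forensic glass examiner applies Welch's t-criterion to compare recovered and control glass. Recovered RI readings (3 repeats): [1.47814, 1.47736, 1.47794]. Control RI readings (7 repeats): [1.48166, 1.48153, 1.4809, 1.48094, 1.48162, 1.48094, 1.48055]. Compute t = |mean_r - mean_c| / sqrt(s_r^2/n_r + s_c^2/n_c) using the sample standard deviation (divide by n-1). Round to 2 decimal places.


Welch's t-criterion for glass RI comparison:
Recovered mean = sum / n_r = 4.43344 / 3 = 1.4778133
Control mean = sum / n_c = 10.36814 / 7 = 1.4811629
Recovered sample variance s_r^2 = 1.64133e-07
Control sample variance s_c^2 = 1.89157e-07
Welch SE (unpooled) = sqrt(s_r^2/n_r + s_c^2/n_c) = sqrt(5.47111e-08 + 2.70224e-08) = sqrt(8.17335e-08) = 0.000285891
|mean_r - mean_c| = 0.00334952
t = 0.00334952 / 0.000285891 = 11.72

11.72


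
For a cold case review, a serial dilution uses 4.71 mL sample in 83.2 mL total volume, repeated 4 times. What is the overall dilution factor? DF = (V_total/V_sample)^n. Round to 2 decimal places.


Dilution factor calculation:
Single dilution = V_total / V_sample = 83.2 / 4.71 ≈ 17.664544
Number of dilutions = 4
Total DF = (83.2 / 4.71)^4 (full precision, rounded at the end) = 97366.53

97366.53


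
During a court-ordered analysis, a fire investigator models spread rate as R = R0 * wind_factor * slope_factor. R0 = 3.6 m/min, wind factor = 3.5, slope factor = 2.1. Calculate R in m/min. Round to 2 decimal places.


Fire spread rate calculation:
R = R0 * wind_factor * slope_factor
= 3.6 * 3.5 * 2.1
= 12.6 * 2.1
= 26.46 m/min

26.46


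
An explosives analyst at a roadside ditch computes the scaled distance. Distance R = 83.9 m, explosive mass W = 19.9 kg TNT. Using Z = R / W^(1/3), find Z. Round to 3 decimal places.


Scaled distance calculation:
W^(1/3) = 19.9^(1/3) = 2.709886
Z = R / W^(1/3) = 83.9 / 2.709886
Z = 30.961 m/kg^(1/3)

30.961


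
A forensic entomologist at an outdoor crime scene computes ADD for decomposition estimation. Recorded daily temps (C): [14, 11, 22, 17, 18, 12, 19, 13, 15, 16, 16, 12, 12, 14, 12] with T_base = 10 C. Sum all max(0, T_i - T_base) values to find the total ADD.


Computing ADD day by day:
Day 1: max(0, 14 - 10) = 4
Day 2: max(0, 11 - 10) = 1
Day 3: max(0, 22 - 10) = 12
Day 4: max(0, 17 - 10) = 7
Day 5: max(0, 18 - 10) = 8
Day 6: max(0, 12 - 10) = 2
Day 7: max(0, 19 - 10) = 9
Day 8: max(0, 13 - 10) = 3
Day 9: max(0, 15 - 10) = 5
Day 10: max(0, 16 - 10) = 6
Day 11: max(0, 16 - 10) = 6
Day 12: max(0, 12 - 10) = 2
Day 13: max(0, 12 - 10) = 2
Day 14: max(0, 14 - 10) = 4
Day 15: max(0, 12 - 10) = 2
Total ADD = 73

73


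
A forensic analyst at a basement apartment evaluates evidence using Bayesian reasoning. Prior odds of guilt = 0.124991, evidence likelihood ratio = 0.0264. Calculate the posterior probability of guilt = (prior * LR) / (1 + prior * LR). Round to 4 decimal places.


Bayesian evidence evaluation:
Posterior odds = prior_odds * LR = 0.124991 * 0.0264 = 0.003299762
Posterior probability = posterior_odds / (1 + posterior_odds)
= 0.003299762 / (1 + 0.003299762)
= 0.003299762 / 1.003299762
= 0.0033

0.0033


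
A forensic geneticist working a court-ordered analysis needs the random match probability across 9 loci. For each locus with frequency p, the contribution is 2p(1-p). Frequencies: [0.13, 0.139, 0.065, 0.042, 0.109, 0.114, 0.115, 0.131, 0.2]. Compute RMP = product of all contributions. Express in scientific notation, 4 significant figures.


Computing RMP for 9 loci:
Locus 1: 2 * 0.13 * 0.87 = 0.2262
Locus 2: 2 * 0.139 * 0.861 = 0.239358
Locus 3: 2 * 0.065 * 0.935 = 0.12155
Locus 4: 2 * 0.042 * 0.958 = 0.080472
Locus 5: 2 * 0.109 * 0.891 = 0.194238
Locus 6: 2 * 0.114 * 0.886 = 0.202008
Locus 7: 2 * 0.115 * 0.885 = 0.20355
Locus 8: 2 * 0.131 * 0.869 = 0.227678
Locus 9: 2 * 0.2 * 0.8 = 0.32
RMP = 3.082e-07

3.082e-07


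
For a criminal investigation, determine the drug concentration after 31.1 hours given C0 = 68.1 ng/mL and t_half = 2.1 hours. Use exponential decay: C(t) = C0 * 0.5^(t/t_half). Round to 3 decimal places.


Drug concentration decay:
Number of half-lives = t / t_half = 31.1 / 2.1 = 14.809524
Decay factor = 0.5^14.809524 = 0.00003482
C(t) = 68.1 * 0.00003482 = 0.002 ng/mL

0.002


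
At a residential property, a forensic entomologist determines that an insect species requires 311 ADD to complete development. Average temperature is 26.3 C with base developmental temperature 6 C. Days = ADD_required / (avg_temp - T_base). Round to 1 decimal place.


Insect development time:
Effective temperature = avg_temp - T_base = 26.3 - 6 = 20.3 C
Days = ADD / effective_temp = 311 / 20.3 = 15.3 days

15.3


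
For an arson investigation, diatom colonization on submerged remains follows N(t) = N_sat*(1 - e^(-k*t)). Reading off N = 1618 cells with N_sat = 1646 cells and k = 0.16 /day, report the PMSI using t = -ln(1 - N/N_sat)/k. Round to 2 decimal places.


PMSI from diatom colonization curve:
N / N_sat = 1618 / 1646 = 0.982989
1 - N/N_sat = 0.017011
ln(1 - N/N_sat) = -4.073895
t = -ln(1 - N/N_sat) / k = -(-4.073895) / 0.16 = 25.46 days

25.46


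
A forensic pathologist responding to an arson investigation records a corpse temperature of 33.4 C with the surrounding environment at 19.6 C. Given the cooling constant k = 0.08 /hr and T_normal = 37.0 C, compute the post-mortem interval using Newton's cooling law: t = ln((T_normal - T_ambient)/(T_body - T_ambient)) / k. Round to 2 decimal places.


Using Newton's law of cooling:
t = ln((T_normal - T_ambient) / (T_body - T_ambient)) / k
T_normal - T_ambient = 17.4
T_body - T_ambient = 13.8
Ratio = 1.26087
ln(ratio) = 0.231802
t = 0.231802 / 0.08 = 2.90 hours

2.90


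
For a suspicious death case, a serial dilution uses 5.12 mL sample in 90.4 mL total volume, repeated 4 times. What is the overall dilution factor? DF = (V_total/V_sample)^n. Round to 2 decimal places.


Dilution factor calculation:
Single dilution = V_total / V_sample = 90.4 / 5.12 ≈ 17.65625
Number of dilutions = 4
Total DF = (90.4 / 5.12)^4 (full precision, rounded at the end) = 97183.80

97183.80


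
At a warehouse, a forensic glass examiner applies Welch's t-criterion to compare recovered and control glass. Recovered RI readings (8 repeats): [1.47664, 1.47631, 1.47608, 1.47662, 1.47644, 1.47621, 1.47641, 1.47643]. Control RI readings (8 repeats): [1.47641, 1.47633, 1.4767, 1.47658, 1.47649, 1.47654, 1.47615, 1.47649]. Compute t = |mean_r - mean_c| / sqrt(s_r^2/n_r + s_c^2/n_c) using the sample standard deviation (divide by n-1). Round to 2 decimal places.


Welch's t-criterion for glass RI comparison:
Recovered mean = sum / n_r = 11.81114 / 8 = 1.4763925
Control mean = sum / n_c = 11.81169 / 8 = 1.4764613
Recovered sample variance s_r^2 = 3.63929e-08
Control sample variance s_c^2 = 2.79554e-08
Welch SE (unpooled) = sqrt(s_r^2/n_r + s_c^2/n_c) = sqrt(4.54911e-09 + 3.49442e-09) = sqrt(8.04353e-09) = 8.96857e-05
|mean_r - mean_c| = 6.875e-05
t = 6.875e-05 / 8.96857e-05 = 0.77

0.77


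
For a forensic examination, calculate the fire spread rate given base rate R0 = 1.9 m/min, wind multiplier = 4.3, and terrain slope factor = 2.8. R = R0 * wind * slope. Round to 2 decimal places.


Fire spread rate calculation:
R = R0 * wind_factor * slope_factor
= 1.9 * 4.3 * 2.8
= 8.17 * 2.8
= 22.88 m/min

22.88


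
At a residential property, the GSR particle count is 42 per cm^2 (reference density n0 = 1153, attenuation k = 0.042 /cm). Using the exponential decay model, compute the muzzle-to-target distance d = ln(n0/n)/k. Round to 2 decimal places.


GSR distance calculation:
n0/n = 1153 / 42 = 27.452381
ln(n0/n) = 3.312453
d = 3.312453 / 0.042 = 78.87 cm

78.87


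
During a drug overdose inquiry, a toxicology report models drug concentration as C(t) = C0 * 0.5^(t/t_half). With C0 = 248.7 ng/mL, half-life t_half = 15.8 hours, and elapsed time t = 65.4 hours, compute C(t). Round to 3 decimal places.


Drug concentration decay:
Number of half-lives = t / t_half = 65.4 / 15.8 = 4.139241
Decay factor = 0.5^4.139241 = 0.0567498
C(t) = 248.7 * 0.0567498 = 14.114 ng/mL

14.114


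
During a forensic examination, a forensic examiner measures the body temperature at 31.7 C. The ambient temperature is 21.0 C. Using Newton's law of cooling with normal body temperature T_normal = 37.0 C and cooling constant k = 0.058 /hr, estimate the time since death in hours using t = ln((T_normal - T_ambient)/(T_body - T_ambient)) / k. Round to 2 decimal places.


Using Newton's law of cooling:
t = ln((T_normal - T_ambient) / (T_body - T_ambient)) / k
T_normal - T_ambient = 16.0
T_body - T_ambient = 10.7
Ratio = 1.495327
ln(ratio) = 0.402345
t = 0.402345 / 0.058 = 6.94 hours

6.94


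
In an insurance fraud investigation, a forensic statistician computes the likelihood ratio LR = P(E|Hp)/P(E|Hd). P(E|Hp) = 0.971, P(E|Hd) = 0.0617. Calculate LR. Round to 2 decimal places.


Likelihood ratio calculation:
LR = P(E|Hp) / P(E|Hd)
LR = 0.971 / 0.0617
LR = 15.74

15.74


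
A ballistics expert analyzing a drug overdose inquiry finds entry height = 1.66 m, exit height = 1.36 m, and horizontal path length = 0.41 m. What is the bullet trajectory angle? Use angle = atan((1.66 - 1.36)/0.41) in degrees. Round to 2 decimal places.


Bullet trajectory angle:
Height difference = 1.66 - 1.36 = 0.3 m
angle = atan(0.3 / 0.41)
angle = atan(0.731707)
angle = 36.19 degrees

36.19


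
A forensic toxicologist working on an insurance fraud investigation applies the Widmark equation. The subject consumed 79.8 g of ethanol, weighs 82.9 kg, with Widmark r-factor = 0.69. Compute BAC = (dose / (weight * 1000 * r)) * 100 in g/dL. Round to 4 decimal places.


Applying the Widmark formula:
BAC = (dose_g / (body_wt * 1000 * r)) * 100
Denominator = 82.9 * 1000 * 0.69 = 57201
BAC = (79.8 / 57201) * 100
BAC = 0.1395 g/dL

0.1395


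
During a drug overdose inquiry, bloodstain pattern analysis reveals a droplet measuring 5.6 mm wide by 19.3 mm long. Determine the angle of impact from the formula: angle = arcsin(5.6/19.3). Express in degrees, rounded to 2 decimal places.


Blood spatter impact angle calculation:
width / length = 5.6 / 19.3 = 0.290155
angle = arcsin(0.290155)
angle = 16.87 degrees

16.87


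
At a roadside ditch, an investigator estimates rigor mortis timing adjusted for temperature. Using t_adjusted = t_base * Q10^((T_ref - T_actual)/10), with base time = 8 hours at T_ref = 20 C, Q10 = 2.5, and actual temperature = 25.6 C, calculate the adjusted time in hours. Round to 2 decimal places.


Rigor mortis time adjustment:
Exponent = (T_ref - T_actual) / 10 = (20 - 25.6) / 10 = -0.56
Q10 factor = 2.5^-0.56 = 0.59862
t_adjusted = 8 * 0.59862 = 4.79 hours

4.79


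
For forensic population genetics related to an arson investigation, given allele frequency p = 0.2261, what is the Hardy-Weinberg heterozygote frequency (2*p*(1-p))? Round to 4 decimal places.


Hardy-Weinberg heterozygote frequency:
q = 1 - p = 1 - 0.2261 = 0.7739
2pq = 2 * 0.2261 * 0.7739 = 0.3500

0.3500


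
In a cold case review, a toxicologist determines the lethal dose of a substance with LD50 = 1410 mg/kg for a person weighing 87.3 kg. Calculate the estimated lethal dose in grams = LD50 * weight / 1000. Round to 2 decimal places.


Lethal dose calculation:
Lethal dose = LD50 * body_weight / 1000
= 1410 * 87.3 / 1000
= 123093 / 1000
= 123.09 g

123.09


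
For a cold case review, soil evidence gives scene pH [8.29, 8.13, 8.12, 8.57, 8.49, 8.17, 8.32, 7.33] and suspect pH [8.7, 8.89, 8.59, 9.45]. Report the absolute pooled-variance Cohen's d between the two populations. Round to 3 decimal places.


Pooled-variance Cohen's d for soil pH comparison:
Scene mean = 65.42 / 8 = 8.1775
Suspect mean = 35.63 / 4 = 8.9075
Scene sample variance s_s^2 = 0.144079
Suspect sample variance s_c^2 = 0.146158
Pooled variance = ((n_s-1)*s_s^2 + (n_c-1)*s_c^2) / (n_s + n_c - 2) = 0.144702
Pooled SD = sqrt(0.144702) = 0.380397
Mean difference = -0.73
|d| = |-0.73| / 0.380397 = 1.919

1.919


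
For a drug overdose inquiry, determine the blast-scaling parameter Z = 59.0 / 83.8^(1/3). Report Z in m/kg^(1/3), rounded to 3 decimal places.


Scaled distance calculation:
W^(1/3) = 83.8^(1/3) = 4.376041
Z = R / W^(1/3) = 59.0 / 4.376041
Z = 13.483 m/kg^(1/3)

13.483


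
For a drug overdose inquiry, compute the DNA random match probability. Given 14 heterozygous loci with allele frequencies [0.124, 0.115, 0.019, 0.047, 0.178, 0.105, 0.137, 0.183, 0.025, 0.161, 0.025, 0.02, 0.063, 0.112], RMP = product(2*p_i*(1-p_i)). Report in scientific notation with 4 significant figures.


Computing RMP for 14 loci:
Locus 1: 2 * 0.124 * 0.876 = 0.217248
Locus 2: 2 * 0.115 * 0.885 = 0.20355
Locus 3: 2 * 0.019 * 0.981 = 0.037278
Locus 4: 2 * 0.047 * 0.953 = 0.089582
Locus 5: 2 * 0.178 * 0.822 = 0.292632
Locus 6: 2 * 0.105 * 0.895 = 0.18795
Locus 7: 2 * 0.137 * 0.863 = 0.236462
Locus 8: 2 * 0.183 * 0.817 = 0.299022
Locus 9: 2 * 0.025 * 0.975 = 0.04875
Locus 10: 2 * 0.161 * 0.839 = 0.270158
Locus 11: 2 * 0.025 * 0.975 = 0.04875
Locus 12: 2 * 0.02 * 0.98 = 0.0392
Locus 13: 2 * 0.063 * 0.937 = 0.118062
Locus 14: 2 * 0.112 * 0.888 = 0.198912
RMP = 3.394e-13

3.394e-13


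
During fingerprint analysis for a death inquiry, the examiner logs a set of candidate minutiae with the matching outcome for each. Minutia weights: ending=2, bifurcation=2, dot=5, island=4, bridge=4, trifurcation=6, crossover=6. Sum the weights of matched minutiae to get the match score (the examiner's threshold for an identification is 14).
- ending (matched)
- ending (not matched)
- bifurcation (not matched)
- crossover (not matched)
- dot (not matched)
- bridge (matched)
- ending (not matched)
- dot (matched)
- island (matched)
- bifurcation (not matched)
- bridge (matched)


Weighted minutiae match score:
  ending: matched, +2 (running total 2)
  ending: not matched, +0
  bifurcation: not matched, +0
  crossover: not matched, +0
  dot: not matched, +0
  bridge: matched, +4 (running total 6)
  ending: not matched, +0
  dot: matched, +5 (running total 11)
  island: matched, +4 (running total 15)
  bifurcation: not matched, +0
  bridge: matched, +4 (running total 19)
Total score = 19
Threshold = 14; verdict = identification

19


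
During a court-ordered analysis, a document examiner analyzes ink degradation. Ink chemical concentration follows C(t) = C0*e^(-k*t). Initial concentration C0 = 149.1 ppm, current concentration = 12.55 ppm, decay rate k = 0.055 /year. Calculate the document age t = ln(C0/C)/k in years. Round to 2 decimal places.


Document age estimation:
C0/C = 149.1 / 12.55 = 11.880478
ln(C0/C) = 2.474897
t = 2.474897 / 0.055 = 45.00 years

45.00


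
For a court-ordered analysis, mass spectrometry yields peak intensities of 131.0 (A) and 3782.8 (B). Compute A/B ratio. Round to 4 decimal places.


Spectral peak ratio:
Peak A = 131.0 counts
Peak B = 3782.8 counts
Ratio = 131.0 / 3782.8 = 0.0346

0.0346


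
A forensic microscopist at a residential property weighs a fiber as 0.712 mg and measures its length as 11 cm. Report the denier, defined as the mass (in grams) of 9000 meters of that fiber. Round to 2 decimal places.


Denier calculation:
Mass in grams = 0.712 mg / 1000 = 0.000712 g
Length in meters = 11 cm / 100 = 0.11 m
Linear density = mass / length = 0.000712 / 0.11 = 0.00647273 g/m
Denier = (g/m) * 9000 = 0.00647273 * 9000 = 58.25

58.25


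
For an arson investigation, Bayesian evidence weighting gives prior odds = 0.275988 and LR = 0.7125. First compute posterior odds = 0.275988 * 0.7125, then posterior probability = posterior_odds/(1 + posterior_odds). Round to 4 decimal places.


Bayesian evidence evaluation:
Posterior odds = prior_odds * LR = 0.275988 * 0.7125 = 0.1966415
Posterior probability = posterior_odds / (1 + posterior_odds)
= 0.1966415 / (1 + 0.1966415)
= 0.1966415 / 1.1966415
= 0.1643

0.1643


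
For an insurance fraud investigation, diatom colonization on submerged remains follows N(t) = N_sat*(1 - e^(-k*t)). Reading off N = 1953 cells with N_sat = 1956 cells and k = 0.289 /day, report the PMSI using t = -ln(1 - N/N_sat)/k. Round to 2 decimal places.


PMSI from diatom colonization curve:
N / N_sat = 1953 / 1956 = 0.998466
1 - N/N_sat = 0.001534
ln(1 - N/N_sat) = -6.479877
t = -ln(1 - N/N_sat) / k = -(-6.479877) / 0.289 = 22.42 days

22.42


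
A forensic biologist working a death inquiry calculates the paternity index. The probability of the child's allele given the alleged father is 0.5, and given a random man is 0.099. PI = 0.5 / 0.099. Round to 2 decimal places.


Paternity Index calculation:
PI = P(allele|father) / P(allele|random)
PI = 0.5 / 0.099
PI = 5.05

5.05


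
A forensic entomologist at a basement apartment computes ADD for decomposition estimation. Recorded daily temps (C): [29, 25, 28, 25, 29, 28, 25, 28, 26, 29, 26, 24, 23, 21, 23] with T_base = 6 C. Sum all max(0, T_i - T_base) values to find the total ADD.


Computing ADD day by day:
Day 1: max(0, 29 - 6) = 23
Day 2: max(0, 25 - 6) = 19
Day 3: max(0, 28 - 6) = 22
Day 4: max(0, 25 - 6) = 19
Day 5: max(0, 29 - 6) = 23
Day 6: max(0, 28 - 6) = 22
Day 7: max(0, 25 - 6) = 19
Day 8: max(0, 28 - 6) = 22
Day 9: max(0, 26 - 6) = 20
Day 10: max(0, 29 - 6) = 23
Day 11: max(0, 26 - 6) = 20
Day 12: max(0, 24 - 6) = 18
Day 13: max(0, 23 - 6) = 17
Day 14: max(0, 21 - 6) = 15
Day 15: max(0, 23 - 6) = 17
Total ADD = 299

299


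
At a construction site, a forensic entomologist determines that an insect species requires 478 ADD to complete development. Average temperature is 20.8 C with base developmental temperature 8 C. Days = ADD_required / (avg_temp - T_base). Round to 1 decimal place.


Insect development time:
Effective temperature = avg_temp - T_base = 20.8 - 8 = 12.8 C
Days = ADD / effective_temp = 478 / 12.8 = 37.3 days

37.3


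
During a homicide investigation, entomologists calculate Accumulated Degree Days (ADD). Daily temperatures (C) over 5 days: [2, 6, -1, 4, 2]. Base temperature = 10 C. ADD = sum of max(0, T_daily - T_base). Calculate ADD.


Computing ADD day by day:
Day 1: max(0, 2 - 10) = 0
Day 2: max(0, 6 - 10) = 0
Day 3: max(0, -1 - 10) = 0
Day 4: max(0, 4 - 10) = 0
Day 5: max(0, 2 - 10) = 0
Total ADD = 0

0


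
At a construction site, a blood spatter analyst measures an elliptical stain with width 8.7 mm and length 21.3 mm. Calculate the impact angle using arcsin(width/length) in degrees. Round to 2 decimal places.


Blood spatter impact angle calculation:
width / length = 8.7 / 21.3 = 0.408451
angle = arcsin(0.408451)
angle = 24.11 degrees

24.11


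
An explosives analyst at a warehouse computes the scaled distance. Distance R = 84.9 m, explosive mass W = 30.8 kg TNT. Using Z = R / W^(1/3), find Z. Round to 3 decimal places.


Scaled distance calculation:
W^(1/3) = 30.8^(1/3) = 3.13461
Z = R / W^(1/3) = 84.9 / 3.13461
Z = 27.085 m/kg^(1/3)

27.085


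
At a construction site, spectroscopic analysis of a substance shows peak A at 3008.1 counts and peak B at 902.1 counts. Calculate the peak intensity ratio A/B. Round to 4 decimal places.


Spectral peak ratio:
Peak A = 3008.1 counts
Peak B = 902.1 counts
Ratio = 3008.1 / 902.1 = 3.3346

3.3346


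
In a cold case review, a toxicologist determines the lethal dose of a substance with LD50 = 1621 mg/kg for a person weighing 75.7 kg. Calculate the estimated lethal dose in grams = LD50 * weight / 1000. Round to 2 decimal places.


Lethal dose calculation:
Lethal dose = LD50 * body_weight / 1000
= 1621 * 75.7 / 1000
= 122709.7 / 1000
= 122.71 g

122.71


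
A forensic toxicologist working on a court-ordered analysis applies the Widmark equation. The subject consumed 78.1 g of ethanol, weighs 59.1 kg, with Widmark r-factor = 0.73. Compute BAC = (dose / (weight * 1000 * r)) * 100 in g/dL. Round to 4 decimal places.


Applying the Widmark formula:
BAC = (dose_g / (body_wt * 1000 * r)) * 100
Denominator = 59.1 * 1000 * 0.73 = 43143
BAC = (78.1 / 43143) * 100
BAC = 0.1810 g/dL

0.1810


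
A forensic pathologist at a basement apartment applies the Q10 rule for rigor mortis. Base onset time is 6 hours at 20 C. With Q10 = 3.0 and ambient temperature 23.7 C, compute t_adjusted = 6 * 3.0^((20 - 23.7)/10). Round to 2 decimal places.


Rigor mortis time adjustment:
Exponent = (T_ref - T_actual) / 10 = (20 - 23.7) / 10 = -0.37
Q10 factor = 3.0^-0.37 = 0.66599
t_adjusted = 6 * 0.66599 = 4.00 hours

4.00


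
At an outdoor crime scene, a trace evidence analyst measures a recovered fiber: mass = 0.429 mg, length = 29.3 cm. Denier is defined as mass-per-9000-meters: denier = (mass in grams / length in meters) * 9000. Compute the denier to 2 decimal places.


Denier calculation:
Mass in grams = 0.429 mg / 1000 = 0.000429 g
Length in meters = 29.3 cm / 100 = 0.293 m
Linear density = mass / length = 0.000429 / 0.293 = 0.00146416 g/m
Denier = (g/m) * 9000 = 0.00146416 * 9000 = 13.18

13.18


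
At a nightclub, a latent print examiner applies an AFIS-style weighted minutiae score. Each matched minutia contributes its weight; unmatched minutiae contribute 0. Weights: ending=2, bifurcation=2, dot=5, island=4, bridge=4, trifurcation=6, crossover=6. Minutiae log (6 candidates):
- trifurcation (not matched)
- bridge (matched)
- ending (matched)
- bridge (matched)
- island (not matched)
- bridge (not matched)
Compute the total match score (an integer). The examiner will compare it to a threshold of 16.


Weighted minutiae match score:
  trifurcation: not matched, +0
  bridge: matched, +4 (running total 4)
  ending: matched, +2 (running total 6)
  bridge: matched, +4 (running total 10)
  island: not matched, +0
  bridge: not matched, +0
Total score = 10
Threshold = 16; verdict = inconclusive

10


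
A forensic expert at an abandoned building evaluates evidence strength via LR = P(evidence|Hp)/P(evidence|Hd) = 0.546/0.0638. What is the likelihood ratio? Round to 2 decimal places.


Likelihood ratio calculation:
LR = P(E|Hp) / P(E|Hd)
LR = 0.546 / 0.0638
LR = 8.56

8.56


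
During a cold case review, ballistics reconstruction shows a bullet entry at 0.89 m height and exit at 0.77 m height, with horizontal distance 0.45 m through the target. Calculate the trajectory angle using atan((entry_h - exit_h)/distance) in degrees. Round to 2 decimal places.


Bullet trajectory angle:
Height difference = 0.89 - 0.77 = 0.12 m
angle = atan(0.12 / 0.45)
angle = atan(0.266667)
angle = 14.93 degrees

14.93


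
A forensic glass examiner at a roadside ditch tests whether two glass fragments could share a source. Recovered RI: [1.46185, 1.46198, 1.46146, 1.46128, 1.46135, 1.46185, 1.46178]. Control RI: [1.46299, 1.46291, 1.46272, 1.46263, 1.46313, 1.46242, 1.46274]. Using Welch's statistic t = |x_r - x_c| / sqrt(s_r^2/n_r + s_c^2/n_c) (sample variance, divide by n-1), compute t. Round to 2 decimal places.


Welch's t-criterion for glass RI comparison:
Recovered mean = sum / n_r = 10.23155 / 7 = 1.46165
Control mean = sum / n_c = 10.23954 / 7 = 1.4627914
Recovered sample variance s_r^2 = 7.81333e-08
Control sample variance s_c^2 = 5.66476e-08
Welch SE (unpooled) = sqrt(s_r^2/n_r + s_c^2/n_c) = sqrt(1.11619e-08 + 8.09252e-09) = sqrt(1.92544e-08) = 0.00013876
|mean_r - mean_c| = 0.00114143
t = 0.00114143 / 0.00013876 = 8.23

8.23


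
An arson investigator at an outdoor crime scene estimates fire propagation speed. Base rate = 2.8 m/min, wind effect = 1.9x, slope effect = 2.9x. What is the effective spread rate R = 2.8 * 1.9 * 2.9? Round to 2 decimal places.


Fire spread rate calculation:
R = R0 * wind_factor * slope_factor
= 2.8 * 1.9 * 2.9
= 5.32 * 2.9
= 15.43 m/min

15.43


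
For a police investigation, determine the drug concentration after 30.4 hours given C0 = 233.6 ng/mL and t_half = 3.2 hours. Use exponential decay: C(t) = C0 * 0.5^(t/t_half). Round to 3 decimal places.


Drug concentration decay:
Number of half-lives = t / t_half = 30.4 / 3.2 = 9.5
Decay factor = 0.5^9.5 = 0.00138107
C(t) = 233.6 * 0.00138107 = 0.323 ng/mL

0.323


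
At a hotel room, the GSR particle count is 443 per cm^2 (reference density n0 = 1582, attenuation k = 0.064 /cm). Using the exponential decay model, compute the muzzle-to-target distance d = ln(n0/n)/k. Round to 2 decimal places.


GSR distance calculation:
n0/n = 1582 / 443 = 3.571106
ln(n0/n) = 1.272875
d = 1.272875 / 0.064 = 19.89 cm

19.89


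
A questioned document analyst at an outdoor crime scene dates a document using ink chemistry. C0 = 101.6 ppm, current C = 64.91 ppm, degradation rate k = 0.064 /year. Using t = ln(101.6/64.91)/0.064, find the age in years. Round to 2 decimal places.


Document age estimation:
C0/C = 101.6 / 64.91 = 1.565244
ln(C0/C) = 0.448042
t = 0.448042 / 0.064 = 7.00 years

7.00


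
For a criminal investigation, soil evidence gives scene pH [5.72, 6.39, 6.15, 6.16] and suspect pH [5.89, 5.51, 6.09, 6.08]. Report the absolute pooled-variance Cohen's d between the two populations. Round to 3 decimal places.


Pooled-variance Cohen's d for soil pH comparison:
Scene mean = 24.42 / 4 = 6.105
Suspect mean = 23.57 / 4 = 5.8925
Scene sample variance s_s^2 = 0.078167
Suspect sample variance s_c^2 = 0.073492
Pooled variance = ((n_s-1)*s_s^2 + (n_c-1)*s_c^2) / (n_s + n_c - 2) = 0.075829
Pooled SD = sqrt(0.075829) = 0.275371
Mean difference = 0.2125
|d| = |0.2125| / 0.275371 = 0.772

0.772


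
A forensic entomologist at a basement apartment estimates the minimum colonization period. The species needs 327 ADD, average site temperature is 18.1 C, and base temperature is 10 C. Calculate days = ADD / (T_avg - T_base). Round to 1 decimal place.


Insect development time:
Effective temperature = avg_temp - T_base = 18.1 - 10 = 8.1 C
Days = ADD / effective_temp = 327 / 8.1 = 40.4 days

40.4


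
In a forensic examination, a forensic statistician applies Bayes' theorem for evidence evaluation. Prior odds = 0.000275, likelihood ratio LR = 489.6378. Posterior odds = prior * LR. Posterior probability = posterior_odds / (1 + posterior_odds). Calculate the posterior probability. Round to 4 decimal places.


Bayesian evidence evaluation:
Posterior odds = prior_odds * LR = 0.000275 * 489.6378 = 0.1346504
Posterior probability = posterior_odds / (1 + posterior_odds)
= 0.1346504 / (1 + 0.1346504)
= 0.1346504 / 1.1346504
= 0.1187

0.1187


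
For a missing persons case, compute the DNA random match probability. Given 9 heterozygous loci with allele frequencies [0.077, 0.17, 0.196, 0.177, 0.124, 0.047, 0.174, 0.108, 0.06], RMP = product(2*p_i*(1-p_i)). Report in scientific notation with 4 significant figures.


Computing RMP for 9 loci:
Locus 1: 2 * 0.077 * 0.923 = 0.142142
Locus 2: 2 * 0.17 * 0.83 = 0.2822
Locus 3: 2 * 0.196 * 0.804 = 0.315168
Locus 4: 2 * 0.177 * 0.823 = 0.291342
Locus 5: 2 * 0.124 * 0.876 = 0.217248
Locus 6: 2 * 0.047 * 0.953 = 0.089582
Locus 7: 2 * 0.174 * 0.826 = 0.287448
Locus 8: 2 * 0.108 * 0.892 = 0.192672
Locus 9: 2 * 0.06 * 0.94 = 0.1128
RMP = 4.478e-07

4.478e-07


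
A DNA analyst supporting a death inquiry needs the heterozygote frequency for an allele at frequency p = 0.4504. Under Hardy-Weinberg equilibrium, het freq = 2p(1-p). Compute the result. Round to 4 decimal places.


Hardy-Weinberg heterozygote frequency:
q = 1 - p = 1 - 0.4504 = 0.5496
2pq = 2 * 0.4504 * 0.5496 = 0.4951

0.4951


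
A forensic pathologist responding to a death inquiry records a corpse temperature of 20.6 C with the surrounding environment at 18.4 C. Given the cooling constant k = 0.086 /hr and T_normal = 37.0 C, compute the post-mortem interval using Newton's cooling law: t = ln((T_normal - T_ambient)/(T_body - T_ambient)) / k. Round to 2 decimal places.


Using Newton's law of cooling:
t = ln((T_normal - T_ambient) / (T_body - T_ambient)) / k
T_normal - T_ambient = 18.6
T_body - T_ambient = 2.2
Ratio = 8.454545
ln(ratio) = 2.134704
t = 2.134704 / 0.086 = 24.82 hours

24.82


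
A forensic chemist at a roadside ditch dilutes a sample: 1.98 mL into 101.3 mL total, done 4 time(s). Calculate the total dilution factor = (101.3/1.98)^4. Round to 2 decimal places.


Dilution factor calculation:
Single dilution = V_total / V_sample = 101.3 / 1.98 ≈ 51.161616
Number of dilutions = 4
Total DF = (101.3 / 1.98)^4 (full precision, rounded at the end) = 6851363.67

6851363.67


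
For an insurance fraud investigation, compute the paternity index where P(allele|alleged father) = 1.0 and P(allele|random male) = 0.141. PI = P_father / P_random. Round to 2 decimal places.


Paternity Index calculation:
PI = P(allele|father) / P(allele|random)
PI = 1.0 / 0.141
PI = 7.09

7.09


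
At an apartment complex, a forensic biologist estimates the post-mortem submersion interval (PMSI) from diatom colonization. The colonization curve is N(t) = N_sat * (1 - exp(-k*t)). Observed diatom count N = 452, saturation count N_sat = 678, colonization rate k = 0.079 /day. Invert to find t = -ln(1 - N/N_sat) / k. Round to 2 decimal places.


PMSI from diatom colonization curve:
N / N_sat = 452 / 678 = 0.666667
1 - N/N_sat = 0.333333
ln(1 - N/N_sat) = -1.098613
t = -ln(1 - N/N_sat) / k = -(-1.098613) / 0.079 = 13.91 days

13.91


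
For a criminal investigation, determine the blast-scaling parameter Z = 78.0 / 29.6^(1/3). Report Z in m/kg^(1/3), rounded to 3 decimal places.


Scaled distance calculation:
W^(1/3) = 29.6^(1/3) = 3.093361
Z = R / W^(1/3) = 78.0 / 3.093361
Z = 25.215 m/kg^(1/3)

25.215


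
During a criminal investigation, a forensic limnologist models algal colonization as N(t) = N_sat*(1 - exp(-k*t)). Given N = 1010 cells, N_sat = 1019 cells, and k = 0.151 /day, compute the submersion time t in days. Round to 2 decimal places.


PMSI from diatom colonization curve:
N / N_sat = 1010 / 1019 = 0.991168
1 - N/N_sat = 0.008832
ln(1 - N/N_sat) = -4.729374
t = -ln(1 - N/N_sat) / k = -(-4.729374) / 0.151 = 31.32 days

31.32


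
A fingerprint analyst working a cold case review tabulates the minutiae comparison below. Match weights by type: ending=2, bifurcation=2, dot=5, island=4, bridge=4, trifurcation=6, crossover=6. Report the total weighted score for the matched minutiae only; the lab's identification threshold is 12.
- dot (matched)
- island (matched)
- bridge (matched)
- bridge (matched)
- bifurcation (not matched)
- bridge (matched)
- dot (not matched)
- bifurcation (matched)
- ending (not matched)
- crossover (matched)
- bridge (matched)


Weighted minutiae match score:
  dot: matched, +5 (running total 5)
  island: matched, +4 (running total 9)
  bridge: matched, +4 (running total 13)
  bridge: matched, +4 (running total 17)
  bifurcation: not matched, +0
  bridge: matched, +4 (running total 21)
  dot: not matched, +0
  bifurcation: matched, +2 (running total 23)
  ending: not matched, +0
  crossover: matched, +6 (running total 29)
  bridge: matched, +4 (running total 33)
Total score = 33
Threshold = 12; verdict = identification

33


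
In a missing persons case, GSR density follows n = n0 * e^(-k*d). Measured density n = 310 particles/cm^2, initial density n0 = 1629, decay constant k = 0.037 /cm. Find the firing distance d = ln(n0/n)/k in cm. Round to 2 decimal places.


GSR distance calculation:
n0/n = 1629 / 310 = 5.254839
ln(n0/n) = 1.659149
d = 1.659149 / 0.037 = 44.84 cm

44.84


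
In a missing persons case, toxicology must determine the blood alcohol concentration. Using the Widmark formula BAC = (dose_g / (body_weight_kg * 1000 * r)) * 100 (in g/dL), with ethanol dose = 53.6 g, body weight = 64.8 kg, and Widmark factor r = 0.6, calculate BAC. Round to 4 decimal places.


Applying the Widmark formula:
BAC = (dose_g / (body_wt * 1000 * r)) * 100
Denominator = 64.8 * 1000 * 0.6 = 38880
BAC = (53.6 / 38880) * 100
BAC = 0.1379 g/dL

0.1379


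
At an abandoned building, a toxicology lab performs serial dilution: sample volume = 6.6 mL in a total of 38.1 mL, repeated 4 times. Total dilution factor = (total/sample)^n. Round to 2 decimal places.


Dilution factor calculation:
Single dilution = V_total / V_sample = 38.1 / 6.6 ≈ 5.772727
Number of dilutions = 4
Total DF = (38.1 / 6.6)^4 (full precision, rounded at the end) = 1110.51

1110.51


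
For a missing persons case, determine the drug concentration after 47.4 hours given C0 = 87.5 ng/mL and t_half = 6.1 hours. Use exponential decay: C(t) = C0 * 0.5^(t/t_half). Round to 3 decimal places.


Drug concentration decay:
Number of half-lives = t / t_half = 47.4 / 6.1 = 7.770492
Decay factor = 0.5^7.770492 = 0.00457982
C(t) = 87.5 * 0.00457982 = 0.401 ng/mL

0.401


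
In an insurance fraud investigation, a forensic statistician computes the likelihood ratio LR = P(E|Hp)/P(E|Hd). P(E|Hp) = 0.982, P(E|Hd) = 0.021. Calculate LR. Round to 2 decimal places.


Likelihood ratio calculation:
LR = P(E|Hp) / P(E|Hd)
LR = 0.982 / 0.021
LR = 46.76

46.76


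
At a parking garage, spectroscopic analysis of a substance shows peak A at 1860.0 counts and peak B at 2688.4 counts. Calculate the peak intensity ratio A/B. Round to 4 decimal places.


Spectral peak ratio:
Peak A = 1860.0 counts
Peak B = 2688.4 counts
Ratio = 1860.0 / 2688.4 = 0.6919

0.6919


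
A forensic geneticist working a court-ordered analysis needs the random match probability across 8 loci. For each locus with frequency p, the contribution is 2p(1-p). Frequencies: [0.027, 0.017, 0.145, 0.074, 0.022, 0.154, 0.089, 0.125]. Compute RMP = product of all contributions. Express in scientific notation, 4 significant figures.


Computing RMP for 8 loci:
Locus 1: 2 * 0.027 * 0.973 = 0.052542
Locus 2: 2 * 0.017 * 0.983 = 0.033422
Locus 3: 2 * 0.145 * 0.855 = 0.24795
Locus 4: 2 * 0.074 * 0.926 = 0.137048
Locus 5: 2 * 0.022 * 0.978 = 0.043032
Locus 6: 2 * 0.154 * 0.846 = 0.260568
Locus 7: 2 * 0.089 * 0.911 = 0.162158
Locus 8: 2 * 0.125 * 0.875 = 0.21875
RMP = 2.373e-08

2.373e-08


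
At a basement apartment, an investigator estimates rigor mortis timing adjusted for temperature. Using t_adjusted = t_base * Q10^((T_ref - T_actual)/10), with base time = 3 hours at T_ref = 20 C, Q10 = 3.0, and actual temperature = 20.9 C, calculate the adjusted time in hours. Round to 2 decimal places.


Rigor mortis time adjustment:
Exponent = (T_ref - T_actual) / 10 = (20 - 20.9) / 10 = -0.09
Q10 factor = 3.0^-0.09 = 0.90586
t_adjusted = 3 * 0.90586 = 2.72 hours

2.72


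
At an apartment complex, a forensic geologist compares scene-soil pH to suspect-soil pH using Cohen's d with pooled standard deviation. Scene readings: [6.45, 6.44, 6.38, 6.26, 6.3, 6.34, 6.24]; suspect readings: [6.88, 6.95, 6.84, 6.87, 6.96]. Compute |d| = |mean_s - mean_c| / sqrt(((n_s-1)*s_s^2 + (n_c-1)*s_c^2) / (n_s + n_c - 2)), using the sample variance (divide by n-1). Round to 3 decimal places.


Pooled-variance Cohen's d for soil pH comparison:
Scene mean = 44.41 / 7 = 6.344286
Suspect mean = 34.5 / 5 = 6.9
Scene sample variance s_s^2 = 0.006929
Suspect sample variance s_c^2 = 0.00275
Pooled variance = ((n_s-1)*s_s^2 + (n_c-1)*s_c^2) / (n_s + n_c - 2) = 0.005257
Pooled SD = sqrt(0.005257) = 0.072505
Mean difference = -0.555714
|d| = |-0.555714| / 0.072505 = 7.664

7.664


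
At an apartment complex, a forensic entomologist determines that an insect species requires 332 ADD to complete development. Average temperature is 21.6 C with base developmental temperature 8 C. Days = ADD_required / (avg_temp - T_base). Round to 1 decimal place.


Insect development time:
Effective temperature = avg_temp - T_base = 21.6 - 8 = 13.6 C
Days = ADD / effective_temp = 332 / 13.6 = 24.4 days

24.4


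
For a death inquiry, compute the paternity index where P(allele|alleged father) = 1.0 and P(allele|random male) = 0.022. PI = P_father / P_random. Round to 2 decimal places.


Paternity Index calculation:
PI = P(allele|father) / P(allele|random)
PI = 1.0 / 0.022
PI = 45.45

45.45


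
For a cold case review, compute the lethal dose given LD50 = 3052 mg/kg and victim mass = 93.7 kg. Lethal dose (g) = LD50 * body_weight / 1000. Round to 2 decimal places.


Lethal dose calculation:
Lethal dose = LD50 * body_weight / 1000
= 3052 * 93.7 / 1000
= 285972.4 / 1000
= 285.97 g

285.97


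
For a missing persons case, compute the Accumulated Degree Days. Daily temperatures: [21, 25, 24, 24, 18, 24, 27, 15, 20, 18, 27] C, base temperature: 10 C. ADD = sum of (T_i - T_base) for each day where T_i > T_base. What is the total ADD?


Computing ADD day by day:
Day 1: max(0, 21 - 10) = 11
Day 2: max(0, 25 - 10) = 15
Day 3: max(0, 24 - 10) = 14
Day 4: max(0, 24 - 10) = 14
Day 5: max(0, 18 - 10) = 8
Day 6: max(0, 24 - 10) = 14
Day 7: max(0, 27 - 10) = 17
Day 8: max(0, 15 - 10) = 5
Day 9: max(0, 20 - 10) = 10
Day 10: max(0, 18 - 10) = 8
Day 11: max(0, 27 - 10) = 17
Total ADD = 133

133
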